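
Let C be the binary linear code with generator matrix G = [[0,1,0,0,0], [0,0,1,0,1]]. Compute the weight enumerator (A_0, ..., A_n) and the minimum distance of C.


Weight distribution: A_0 = 1, A_1 = 1, A_2 = 1, A_3 = 1. Minimum distance d = 1.

Enumerate all 2^2 = 4 messages m ∈ F_2^2.
For each, compute codeword c = mG in F_2^5, then tally its weight.
  m = 00 → c = 00000, weight = 0.
  m = 10 → c = 01000, weight = 1.
  m = 01 → c = 00101, weight = 2.
  m = 11 → c = 01101, weight = 3.
Tally weights:
  weight 0: 1 codewords.
  weight 1: 1 codewords.
  weight 2: 1 codewords.
  weight 3: 1 codewords.
Minimum distance d = smallest w > 0 with A_w > 0 = 1.
Sanity: Σ A_w = 4 = 2^2 = 4 ✓.


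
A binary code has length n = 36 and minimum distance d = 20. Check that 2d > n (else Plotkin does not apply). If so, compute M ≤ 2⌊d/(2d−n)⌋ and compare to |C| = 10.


Plotkin bound M ≤ 10; given |C| = 10 ≤ bound (satisfied).

Check applicability: 2d = 40, n = 36.
2d − n = 4 > 0, so Plotkin applies.
Compute d/(2d−n) = 20/4 ≈ 5.0000.
⌊d/(2d−n)⌋ = 5.
Plotkin bound: M ≤ 2·5 = 10.
Given |C| = 10, check: satisfied.
This |C| is at the Plotkin bound.


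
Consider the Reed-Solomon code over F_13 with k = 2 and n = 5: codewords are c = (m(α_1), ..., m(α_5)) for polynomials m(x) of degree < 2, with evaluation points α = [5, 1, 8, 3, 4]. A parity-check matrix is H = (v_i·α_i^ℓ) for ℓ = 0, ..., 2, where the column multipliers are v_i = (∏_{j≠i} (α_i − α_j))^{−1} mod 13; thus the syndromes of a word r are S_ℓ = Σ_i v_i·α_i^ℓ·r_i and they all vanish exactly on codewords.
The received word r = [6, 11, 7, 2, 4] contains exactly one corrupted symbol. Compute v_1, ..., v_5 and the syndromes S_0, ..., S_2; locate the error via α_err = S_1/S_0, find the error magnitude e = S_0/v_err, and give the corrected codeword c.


S = (2, 3, 11), error at position 3, error magnitude e = 8, c = [6, 11, 12, 2, 4].

Step 1: column multipliers v_i = (∏_{j≠i}(α_i − α_j))^{−1} mod 13.
  i = 1 (α = 5): (5−1)(5−8)(5−3)(5−4) = 4·(−3)·2·1 = −24 ≡ 2, so v_1 = 2^{−1} = 7 (mod 13).
  i = 2 (α = 1): (1−5)(1−8)(1−3)(1−4) = (−4)·(−7)·(−2)·(−3) = 168 ≡ 12, so v_2 = 12^{−1} = 12 (mod 13).
  i = 3 (α = 8): (8−5)(8−1)(8−3)(8−4) = 3·7·5·4 = 420 ≡ 4, so v_3 = 4^{−1} = 10 (mod 13).
  i = 4 (α = 3): (3−5)(3−1)(3−8)(3−4) = (−2)·2·(−5)·(−1) = −20 ≡ 6, so v_4 = 6^{−1} = 11 (mod 13).
  i = 5 (α = 4): (4−5)(4−1)(4−8)(4−3) = (−1)·3·(−4)·1 = 12 ≡ 12, so v_5 = 12^{−1} = 12 (mod 13).
  v = [7, 12, 10, 11, 12].
Step 2: syndromes of r = [6, 11, 7, 2, 4] (all sums mod 13).
  S_0 = Σ v_i r_i = 7·6 + 12·11 + 10·7 + 11·2 + 12·4 = 314 ≡ 2.
  S_1 = Σ v_i α_i r_i = 7·5·6 + 12·1·11 + 10·8·7 + 11·3·2 + 12·4·4 = 1160 ≡ 3.
  α_i^2 mod 13 = [12, 1, 12, 9, 3].
  S_2 = Σ v_i α_i^2 r_i = 7·12·6 + 12·1·11 + 10·12·7 + 11·9·2 + 12·3·4 = 1818 ≡ 11.
  S = (2, 3, 11) ≠ 0, so r is not a codeword (an error is present).
Step 3: locate the error. For a single error e at position i, S_ℓ = v_i·e·α_i^ℓ, so α_err = S_1/S_0.
  S_0^{−1} = 2^{−1} = 7 (mod 13), so α_err = 3·7 = 21 ≡ 8 = α_3. Error position i = 3.
  Consistency check: S_2/S_1 = 11·9 = 99 ≡ 8 = α_err ✓ (single-error assumption holds).
Step 4: error magnitude e = S_0/v_3 = S_0·∏_{j≠3}(α_3 − α_j) = 2·4 = 8 ≡ 8 (mod 13).
Step 5: correct position 3: c_3 = r_3 − e = 7 − 8 ≡ 12 (mod 13). Hence c = [6, 11, 12, 2, 4].
  Check: interpolating c through the α_i gives m(x) = 9 + 2·x (degree < 2) with m(α_i) = c_i for every i, so c is indeed a codeword.


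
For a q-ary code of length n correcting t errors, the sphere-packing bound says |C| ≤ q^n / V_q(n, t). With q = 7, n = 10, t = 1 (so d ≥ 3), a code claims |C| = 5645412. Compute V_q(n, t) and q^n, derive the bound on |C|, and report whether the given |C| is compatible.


V_q(n, t) = 61, q^n = 282475249, Hamming bound = 4630741, |C| = 5645412 > bound (violated).

Step 1: Compute V_q(n, t) = Σ_{j=0}^1 C(n, j) (q−1)^j.
  j = 0: C(10,0)·(6)^0 = 1·1 = 1.
  j = 1: C(10,1)·(6)^1 = 10·6 = 60.
  V_q(n, t) = 1 + 60 = 61.
Step 2: q^n = 7^10 = 282475249.
Step 3: Hamming bound ⌊q^n / V_q(n,t)⌋ = ⌊282475249/61⌋ = 4630741.
Step 4: Compare |C| = 5645412 to 4630741: violated.
The claimed |C| lies above the Hamming bound, so no 7-ary code of length 10 with d ≥ 3 can have 5645412 codewords.


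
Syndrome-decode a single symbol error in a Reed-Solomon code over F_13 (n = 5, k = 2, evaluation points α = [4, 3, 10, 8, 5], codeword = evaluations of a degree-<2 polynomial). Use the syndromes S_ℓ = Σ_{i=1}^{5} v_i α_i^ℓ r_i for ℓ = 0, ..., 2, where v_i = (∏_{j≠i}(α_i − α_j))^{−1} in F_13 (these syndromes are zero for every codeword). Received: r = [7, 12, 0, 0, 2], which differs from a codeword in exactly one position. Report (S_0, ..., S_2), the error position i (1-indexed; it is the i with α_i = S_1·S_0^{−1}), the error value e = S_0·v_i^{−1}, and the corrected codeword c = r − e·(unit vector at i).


S = (9, 12, 3), error at position 3, error magnitude e = 10, c = [7, 12, 3, 0, 2].

Step 1: column multipliers v_i = (∏_{j≠i}(α_i − α_j))^{−1} mod 13.
  i = 1 (α = 4): (4−3)(4−10)(4−8)(4−5) = 1·(−6)·(−4)·(−1) = −24 ≡ 2, so v_1 = 2^{−1} = 7 (mod 13).
  i = 2 (α = 3): (3−4)(3−10)(3−8)(3−5) = (−1)·(−7)·(−5)·(−2) = 70 ≡ 5, so v_2 = 5^{−1} = 8 (mod 13).
  i = 3 (α = 10): (10−4)(10−3)(10−8)(10−5) = 6·7·2·5 = 420 ≡ 4, so v_3 = 4^{−1} = 10 (mod 13).
  i = 4 (α = 8): (8−4)(8−3)(8−10)(8−5) = 4·5·(−2)·3 = −120 ≡ 10, so v_4 = 10^{−1} = 4 (mod 13).
  i = 5 (α = 5): (5−4)(5−3)(5−10)(5−8) = 1·2·(−5)·(−3) = 30 ≡ 4, so v_5 = 4^{−1} = 10 (mod 13).
  v = [7, 8, 10, 4, 10].
Step 2: syndromes of r = [7, 12, 0, 0, 2] (all sums mod 13).
  S_0 = Σ v_i r_i = 7·7 + 8·12 + 10·0 + 4·0 + 10·2 = 165 ≡ 9.
  S_1 = Σ v_i α_i r_i = 7·4·7 + 8·3·12 + 10·10·0 + 4·8·0 + 10·5·2 = 584 ≡ 12.
  α_i^2 mod 13 = [3, 9, 9, 12, 12].
  S_2 = Σ v_i α_i^2 r_i = 7·3·7 + 8·9·12 + 10·9·0 + 4·12·0 + 10·12·2 = 1251 ≡ 3.
  S = (9, 12, 3) ≠ 0, so r is not a codeword (an error is present).
Step 3: locate the error. For a single error e at position i, S_ℓ = v_i·e·α_i^ℓ, so α_err = S_1/S_0.
  S_0^{−1} = 9^{−1} = 3 (mod 13), so α_err = 12·3 = 36 ≡ 10 = α_3. Error position i = 3.
  Consistency check: S_2/S_1 = 3·12 = 36 ≡ 10 = α_err ✓ (single-error assumption holds).
Step 4: error magnitude e = S_0/v_3 = S_0·∏_{j≠3}(α_3 − α_j) = 9·4 = 36 ≡ 10 (mod 13).
Step 5: correct position 3: c_3 = r_3 − e = 0 − 10 ≡ 3 (mod 13). Hence c = [7, 12, 3, 0, 2].
  Check: interpolating c through the α_i gives m(x) = 1 + 8·x (degree < 2) with m(α_i) = c_i for every i, so c is indeed a codeword.


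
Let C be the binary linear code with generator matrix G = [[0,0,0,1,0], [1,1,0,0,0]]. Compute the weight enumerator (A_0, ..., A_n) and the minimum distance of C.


Weight distribution: A_0 = 1, A_1 = 1, A_2 = 1, A_3 = 1. Minimum distance d = 1.

Enumerate all 2^2 = 4 messages m ∈ F_2^2.
For each, compute codeword c = mG in F_2^5, then tally its weight.
  m = 00 → c = 00000, weight = 0.
  m = 10 → c = 00010, weight = 1.
  m = 01 → c = 11000, weight = 2.
  m = 11 → c = 11010, weight = 3.
Tally weights:
  weight 0: 1 codewords.
  weight 1: 1 codewords.
  weight 2: 1 codewords.
  weight 3: 1 codewords.
Minimum distance d = smallest w > 0 with A_w > 0 = 1.
Sanity: Σ A_w = 4 = 2^2 = 4 ✓.


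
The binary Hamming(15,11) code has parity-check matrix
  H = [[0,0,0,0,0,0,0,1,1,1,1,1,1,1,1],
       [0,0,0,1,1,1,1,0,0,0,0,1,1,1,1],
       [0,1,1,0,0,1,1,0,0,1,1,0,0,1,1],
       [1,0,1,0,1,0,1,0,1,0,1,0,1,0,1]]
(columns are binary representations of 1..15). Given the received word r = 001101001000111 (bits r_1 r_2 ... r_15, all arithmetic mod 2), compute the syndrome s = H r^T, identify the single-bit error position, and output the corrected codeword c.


s = (0, 1, 0, 0)^T, error position = 4, corrected codeword c = 001001001000111

Compute s = H r^T mod 2 one row at a time:
  s_1 = 0 + 1 + 0 + 0 + 0 + 1 + 1 + 1 = 4 ≡ 0 (mod 2).
  s_2 = 1 + 0 + 1 + 0 + 0 + 1 + 1 + 1 = 5 ≡ 1 (mod 2).
  s_3 = 0 + 1 + 1 + 0 + 0 + 0 + 1 + 1 = 4 ≡ 0 (mod 2).
  s_4 = 0 + 1 + 0 + 0 + 1 + 0 + 1 + 1 = 4 ≡ 0 (mod 2).
s = (0, 1, 0, 0)^T — this equals column 4 of H (binary 0100), so error is at position 4.
Correct: flip bit 4 of r = 001101001000111 to get c = 001001001000111.


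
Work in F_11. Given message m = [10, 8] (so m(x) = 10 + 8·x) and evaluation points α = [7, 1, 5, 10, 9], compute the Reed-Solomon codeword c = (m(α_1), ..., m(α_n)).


c = [0, 7, 6, 2, 5]

Message polynomial: m(x) = 10 + 8·x (mod 11).
For each evaluation point α_i, compute m(α_i) mod 11:
  α_1 = 7: Horner steps 8 → 0, so m(7) = 0.
  α_2 = 1: Horner steps 8 → 7, so m(1) = 7.
  α_3 = 5: Horner steps 8 → 6, so m(5) = 6.
  α_4 = 10: Horner steps 8 → 2, so m(10) = 2.
  α_5 = 9: Horner steps 8 → 5, so m(9) = 5.
Codeword c = [0, 7, 6, 2, 5] ∈ F_11^5.


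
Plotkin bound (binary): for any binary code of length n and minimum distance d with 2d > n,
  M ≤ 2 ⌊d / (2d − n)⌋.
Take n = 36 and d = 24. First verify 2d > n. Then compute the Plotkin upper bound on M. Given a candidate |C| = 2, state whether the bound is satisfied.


Plotkin bound M ≤ 4; given |C| = 2 ≤ bound (satisfied).

Check applicability: 2d = 48, n = 36.
2d − n = 12 > 0, so Plotkin applies.
Compute d/(2d−n) = 24/12 ≈ 2.0000.
⌊d/(2d−n)⌋ = 2.
Plotkin bound: M ≤ 2·2 = 4.
Given |C| = 2, check: satisfied.
This |C| is below the Plotkin bound.


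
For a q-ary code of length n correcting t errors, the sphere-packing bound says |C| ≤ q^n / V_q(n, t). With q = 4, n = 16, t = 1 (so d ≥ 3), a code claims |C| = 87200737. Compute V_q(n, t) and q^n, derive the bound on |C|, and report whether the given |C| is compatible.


V_q(n, t) = 49, q^n = 4294967296, Hamming bound = 87652393, |C| = 87200737 ≤ bound (satisfied).

Step 1: Compute V_q(n, t) = Σ_{j=0}^1 C(n, j) (q−1)^j.
  j = 0: C(16,0)·(3)^0 = 1·1 = 1.
  j = 1: C(16,1)·(3)^1 = 16·3 = 48.
  V_q(n, t) = 1 + 48 = 49.
Step 2: q^n = 4^16 = 4294967296.
Step 3: Hamming bound ⌊q^n / V_q(n,t)⌋ = ⌊4294967296/49⌋ = 87652393.
Step 4: Compare |C| = 87200737 to 87652393: satisfied.
The claimed |C| lies below the Hamming bound.


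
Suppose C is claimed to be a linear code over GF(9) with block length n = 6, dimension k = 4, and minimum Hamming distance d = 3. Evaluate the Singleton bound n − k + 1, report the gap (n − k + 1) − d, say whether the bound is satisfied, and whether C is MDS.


Singleton RHS = n − k + 1 = 3, slack = 0, bound satisfied, MDS.

Singleton bound: d ≤ n − k + 1.
Here n = 6, k = 4, so n − k + 1 = 3.
Given d = 3, check d ≤ 3: YES.
Slack = (n − k + 1) − d = 0.
The code is MDS (slack = 0).
Description: the claimed parameters are [6, 4, 3]_9; such a code would be MDS (meets Singleton bound).


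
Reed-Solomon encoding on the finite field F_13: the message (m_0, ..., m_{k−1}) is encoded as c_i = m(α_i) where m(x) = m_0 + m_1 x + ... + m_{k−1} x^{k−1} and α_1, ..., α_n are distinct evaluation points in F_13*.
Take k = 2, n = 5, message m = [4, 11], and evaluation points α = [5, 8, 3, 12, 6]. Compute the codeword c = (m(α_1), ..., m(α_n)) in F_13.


c = [7, 1, 11, 6, 5]

Message polynomial: m(x) = 4 + 11·x (mod 13).
For each evaluation point α_i, compute m(α_i) mod 13:
  α_1 = 5: Horner steps 11 → 7, so m(5) = 7.
  α_2 = 8: Horner steps 11 → 1, so m(8) = 1.
  α_3 = 3: Horner steps 11 → 11, so m(3) = 11.
  α_4 = 12: Horner steps 11 → 6, so m(12) = 6.
  α_5 = 6: Horner steps 11 → 5, so m(6) = 5.
Codeword c = [7, 1, 11, 6, 5] ∈ F_13^5.


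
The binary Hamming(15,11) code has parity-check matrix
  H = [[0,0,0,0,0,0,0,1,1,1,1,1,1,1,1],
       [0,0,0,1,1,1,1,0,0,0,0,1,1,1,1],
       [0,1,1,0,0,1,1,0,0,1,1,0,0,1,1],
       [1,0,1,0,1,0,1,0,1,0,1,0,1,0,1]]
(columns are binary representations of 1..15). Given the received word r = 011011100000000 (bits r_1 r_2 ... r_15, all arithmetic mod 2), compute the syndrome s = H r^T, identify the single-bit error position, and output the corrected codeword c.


s = (0, 1, 0, 1)^T, error position = 5, corrected codeword c = 011001100000000

Compute s = H r^T mod 2 one row at a time:
  s_1 = 0 + 0 + 0 + 0 + 0 + 0 + 0 + 0 = 0 ≡ 0 (mod 2).
  s_2 = 0 + 1 + 1 + 1 + 0 + 0 + 0 + 0 = 3 ≡ 1 (mod 2).
  s_3 = 1 + 1 + 1 + 1 + 0 + 0 + 0 + 0 = 4 ≡ 0 (mod 2).
  s_4 = 0 + 1 + 1 + 1 + 0 + 0 + 0 + 0 = 3 ≡ 1 (mod 2).
s = (0, 1, 0, 1)^T — this equals column 5 of H (binary 0101), so error is at position 5.
Correct: flip bit 5 of r = 011011100000000 to get c = 011001100000000.


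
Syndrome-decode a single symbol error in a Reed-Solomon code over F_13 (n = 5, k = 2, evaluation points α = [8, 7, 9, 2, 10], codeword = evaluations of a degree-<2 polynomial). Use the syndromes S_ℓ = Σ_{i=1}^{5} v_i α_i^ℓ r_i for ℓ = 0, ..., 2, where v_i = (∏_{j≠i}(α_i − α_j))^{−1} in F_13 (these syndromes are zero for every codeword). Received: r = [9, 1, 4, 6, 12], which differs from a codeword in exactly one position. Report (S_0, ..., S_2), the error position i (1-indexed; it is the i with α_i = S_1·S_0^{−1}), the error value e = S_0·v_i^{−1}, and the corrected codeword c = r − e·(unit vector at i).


S = (2, 4, 8), error at position 4, error magnitude e = 6, c = [9, 1, 4, 0, 12].

Step 1: column multipliers v_i = (∏_{j≠i}(α_i − α_j))^{−1} mod 13.
  i = 1 (α = 8): (8−7)(8−9)(8−2)(8−10) = 1·(−1)·6·(−2) = 12 ≡ 12, so v_1 = 12^{−1} = 12 (mod 13).
  i = 2 (α = 7): (7−8)(7−9)(7−2)(7−10) = (−1)·(−2)·5·(−3) = −30 ≡ 9, so v_2 = 9^{−1} = 3 (mod 13).
  i = 3 (α = 9): (9−8)(9−7)(9−2)(9−10) = 1·2·7·(−1) = −14 ≡ 12, so v_3 = 12^{−1} = 12 (mod 13).
  i = 4 (α = 2): (2−8)(2−7)(2−9)(2−10) = (−6)·(−5)·(−7)·(−8) = 1680 ≡ 3, so v_4 = 3^{−1} = 9 (mod 13).
  i = 5 (α = 10): (10−8)(10−7)(10−9)(10−2) = 2·3·1·8 = 48 ≡ 9, so v_5 = 9^{−1} = 3 (mod 13).
  v = [12, 3, 12, 9, 3].
Step 2: syndromes of r = [9, 1, 4, 6, 12] (all sums mod 13).
  S_0 = Σ v_i r_i = 12·9 + 3·1 + 12·4 + 9·6 + 3·12 = 249 ≡ 2.
  S_1 = Σ v_i α_i r_i = 12·8·9 + 3·7·1 + 12·9·4 + 9·2·6 + 3·10·12 = 1785 ≡ 4.
  α_i^2 mod 13 = [12, 10, 3, 4, 9].
  S_2 = Σ v_i α_i^2 r_i = 12·12·9 + 3·10·1 + 12·3·4 + 9·4·6 + 3·9·12 = 2010 ≡ 8.
  S = (2, 4, 8) ≠ 0, so r is not a codeword (an error is present).
Step 3: locate the error. For a single error e at position i, S_ℓ = v_i·e·α_i^ℓ, so α_err = S_1/S_0.
  S_0^{−1} = 2^{−1} = 7 (mod 13), so α_err = 4·7 = 28 ≡ 2 = α_4. Error position i = 4.
  Consistency check: S_2/S_1 = 8·10 = 80 ≡ 2 = α_err ✓ (single-error assumption holds).
Step 4: error magnitude e = S_0/v_4 = S_0·∏_{j≠4}(α_4 − α_j) = 2·3 = 6 ≡ 6 (mod 13).
Step 5: correct position 4: c_4 = r_4 − e = 6 − 6 ≡ 0 (mod 13). Hence c = [9, 1, 4, 0, 12].
  Check: interpolating c through the α_i gives m(x) = 10 + 8·x (degree < 2) with m(α_i) = c_i for every i, so c is indeed a codeword.


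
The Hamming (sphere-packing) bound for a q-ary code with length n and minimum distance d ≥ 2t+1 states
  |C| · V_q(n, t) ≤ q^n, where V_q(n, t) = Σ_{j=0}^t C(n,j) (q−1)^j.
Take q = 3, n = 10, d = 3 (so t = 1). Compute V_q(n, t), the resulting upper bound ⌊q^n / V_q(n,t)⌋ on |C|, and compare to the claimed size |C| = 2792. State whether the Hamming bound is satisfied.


V_q(n, t) = 21, q^n = 59049, Hamming bound = 2811, |C| = 2792 ≤ bound (satisfied).

Step 1: Compute V_q(n, t) = Σ_{j=0}^1 C(n, j) (q−1)^j.
  j = 0: C(10,0)·(2)^0 = 1·1 = 1.
  j = 1: C(10,1)·(2)^1 = 10·2 = 20.
  V_q(n, t) = 1 + 20 = 21.
Step 2: q^n = 3^10 = 59049.
Step 3: Hamming bound ⌊q^n / V_q(n,t)⌋ = ⌊59049/21⌋ = 2811.
Step 4: Compare |C| = 2792 to 2811: satisfied.
The claimed |C| lies below the Hamming bound.


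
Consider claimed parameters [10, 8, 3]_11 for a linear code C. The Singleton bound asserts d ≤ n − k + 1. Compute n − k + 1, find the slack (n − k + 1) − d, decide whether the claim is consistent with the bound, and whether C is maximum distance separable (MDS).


Singleton RHS = n − k + 1 = 3, slack = 0, bound satisfied, MDS.

Singleton bound: d ≤ n − k + 1.
Here n = 10, k = 8, so n − k + 1 = 3.
Given d = 3, check d ≤ 3: YES.
Slack = (n − k + 1) − d = 0.
The code is MDS (slack = 0).
Description: the claimed parameters are [10, 8, 3]_11; such a code would be MDS (meets Singleton bound).


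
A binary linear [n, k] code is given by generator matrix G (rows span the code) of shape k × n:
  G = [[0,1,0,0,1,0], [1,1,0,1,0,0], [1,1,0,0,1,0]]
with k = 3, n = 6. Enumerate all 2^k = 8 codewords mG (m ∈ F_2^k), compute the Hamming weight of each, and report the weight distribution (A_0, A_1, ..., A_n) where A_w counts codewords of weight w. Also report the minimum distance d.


Weight distribution: A_0 = 1, A_1 = 1, A_2 = 3, A_3 = 3. Minimum distance d = 1.

Enumerate all 2^3 = 8 messages m ∈ F_2^3.
For each, compute codeword c = mG in F_2^6, then tally its weight.
  m = 000 → c = 000000, weight = 0.
  m = 100 → c = 010010, weight = 2.
  m = 010 → c = 110100, weight = 3.
  m = 110 → c = 100110, weight = 3.
  m = 001 → c = 110010, weight = 3.
  m = 101 → c = 100000, weight = 1.
  m = 011 → c = 000110, weight = 2.
  m = 111 → c = 010100, weight = 2.
Tally weights:
  weight 0: 1 codewords.
  weight 1: 1 codewords.
  weight 2: 3 codewords.
  weight 3: 3 codewords.
Minimum distance d = smallest w > 0 with A_w > 0 = 1.
Sanity: Σ A_w = 8 = 2^3 = 8 ✓.


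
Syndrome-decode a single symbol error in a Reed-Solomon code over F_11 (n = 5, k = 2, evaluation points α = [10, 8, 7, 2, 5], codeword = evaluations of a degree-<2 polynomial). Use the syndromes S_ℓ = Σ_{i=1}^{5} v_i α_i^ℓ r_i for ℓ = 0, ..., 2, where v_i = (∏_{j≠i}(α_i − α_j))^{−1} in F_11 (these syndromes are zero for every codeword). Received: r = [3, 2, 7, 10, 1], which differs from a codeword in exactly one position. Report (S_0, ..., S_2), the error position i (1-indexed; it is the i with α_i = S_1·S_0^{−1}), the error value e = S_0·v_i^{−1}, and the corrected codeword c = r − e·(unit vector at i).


S = (8, 7, 2), error at position 5, error magnitude e = 6, c = [3, 2, 7, 10, 6].

Step 1: column multipliers v_i = (∏_{j≠i}(α_i − α_j))^{−1} mod 11.
  i = 1 (α = 10): (10−8)(10−7)(10−2)(10−5) = 2·3·8·5 = 240 ≡ 9, so v_1 = 9^{−1} = 5 (mod 11).
  i = 2 (α = 8): (8−10)(8−7)(8−2)(8−5) = (−2)·1·6·3 = −36 ≡ 8, so v_2 = 8^{−1} = 7 (mod 11).
  i = 3 (α = 7): (7−10)(7−8)(7−2)(7−5) = (−3)·(−1)·5·2 = 30 ≡ 8, so v_3 = 8^{−1} = 7 (mod 11).
  i = 4 (α = 2): (2−10)(2−8)(2−7)(2−5) = (−8)·(−6)·(−5)·(−3) = 720 ≡ 5, so v_4 = 5^{−1} = 9 (mod 11).
  i = 5 (α = 5): (5−10)(5−8)(5−7)(5−2) = (−5)·(−3)·(−2)·3 = −90 ≡ 9, so v_5 = 9^{−1} = 5 (mod 11).
  v = [5, 7, 7, 9, 5].
Step 2: syndromes of r = [3, 2, 7, 10, 1] (all sums mod 11).
  S_0 = Σ v_i r_i = 5·3 + 7·2 + 7·7 + 9·10 + 5·1 = 173 ≡ 8.
  S_1 = Σ v_i α_i r_i = 5·10·3 + 7·8·2 + 7·7·7 + 9·2·10 + 5·5·1 = 810 ≡ 7.
  α_i^2 mod 11 = [1, 9, 5, 4, 3].
  S_2 = Σ v_i α_i^2 r_i = 5·1·3 + 7·9·2 + 7·5·7 + 9·4·10 + 5·3·1 = 761 ≡ 2.
  S = (8, 7, 2) ≠ 0, so r is not a codeword (an error is present).
Step 3: locate the error. For a single error e at position i, S_ℓ = v_i·e·α_i^ℓ, so α_err = S_1/S_0.
  S_0^{−1} = 8^{−1} = 7 (mod 11), so α_err = 7·7 = 49 ≡ 5 = α_5. Error position i = 5.
  Consistency check: S_2/S_1 = 2·8 = 16 ≡ 5 = α_err ✓ (single-error assumption holds).
Step 4: error magnitude e = S_0/v_5 = S_0·∏_{j≠5}(α_5 − α_j) = 8·9 = 72 ≡ 6 (mod 11).
Step 5: correct position 5: c_5 = r_5 − e = 1 − 6 ≡ 6 (mod 11). Hence c = [3, 2, 7, 10, 6].
  Check: interpolating c through the α_i gives m(x) = 9 + 6·x (degree < 2) with m(α_i) = c_i for every i, so c is indeed a codeword.


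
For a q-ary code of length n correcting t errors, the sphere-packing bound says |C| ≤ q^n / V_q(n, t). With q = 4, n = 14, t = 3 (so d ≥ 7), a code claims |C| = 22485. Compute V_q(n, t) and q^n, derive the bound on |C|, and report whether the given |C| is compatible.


V_q(n, t) = 10690, q^n = 268435456, Hamming bound = 25110, |C| = 22485 ≤ bound (satisfied).

Step 1: Compute V_q(n, t) = Σ_{j=0}^3 C(n, j) (q−1)^j.
  j = 0: C(14,0)·(3)^0 = 1·1 = 1.
  j = 1: C(14,1)·(3)^1 = 14·3 = 42.
  j = 2: C(14,2)·(3)^2 = 91·9 = 819.
  j = 3: C(14,3)·(3)^3 = 364·27 = 9828.
  V_q(n, t) = 1 + 42 + 819 + 9828 = 10690.
Step 2: q^n = 4^14 = 268435456.
Step 3: Hamming bound ⌊q^n / V_q(n,t)⌋ = ⌊268435456/10690⌋ = 25110.
Step 4: Compare |C| = 22485 to 25110: satisfied.
The claimed |C| lies below the Hamming bound.


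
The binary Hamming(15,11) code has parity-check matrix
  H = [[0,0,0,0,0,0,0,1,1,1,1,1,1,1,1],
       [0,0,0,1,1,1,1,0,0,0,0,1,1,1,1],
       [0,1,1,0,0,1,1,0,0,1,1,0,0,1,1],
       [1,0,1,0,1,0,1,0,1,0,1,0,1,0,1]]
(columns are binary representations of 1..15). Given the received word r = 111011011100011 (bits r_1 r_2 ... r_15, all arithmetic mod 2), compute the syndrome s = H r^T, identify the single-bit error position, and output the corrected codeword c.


s = (1, 0, 0, 1)^T, error position = 9, corrected codeword c = 111011010100011

Compute s = H r^T mod 2 one row at a time:
  s_1 = 1 + 1 + 1 + 0 + 0 + 0 + 1 + 1 = 5 ≡ 1 (mod 2).
  s_2 = 0 + 1 + 1 + 0 + 0 + 0 + 1 + 1 = 4 ≡ 0 (mod 2).
  s_3 = 1 + 1 + 1 + 0 + 1 + 0 + 1 + 1 = 6 ≡ 0 (mod 2).
  s_4 = 1 + 1 + 1 + 0 + 1 + 0 + 0 + 1 = 5 ≡ 1 (mod 2).
s = (1, 0, 0, 1)^T — this equals column 9 of H (binary 1001), so error is at position 9.
Correct: flip bit 9 of r = 111011011100011 to get c = 111011010100011.


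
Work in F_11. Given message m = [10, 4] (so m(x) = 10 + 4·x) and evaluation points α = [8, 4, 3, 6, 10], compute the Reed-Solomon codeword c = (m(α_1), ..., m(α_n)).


c = [9, 4, 0, 1, 6]

Message polynomial: m(x) = 10 + 4·x (mod 11).
For each evaluation point α_i, compute m(α_i) mod 11:
  α_1 = 8: Horner steps 4 → 9, so m(8) = 9.
  α_2 = 4: Horner steps 4 → 4, so m(4) = 4.
  α_3 = 3: Horner steps 4 → 0, so m(3) = 0.
  α_4 = 6: Horner steps 4 → 1, so m(6) = 1.
  α_5 = 10: Horner steps 4 → 6, so m(10) = 6.
Codeword c = [9, 4, 0, 1, 6] ∈ F_11^5.


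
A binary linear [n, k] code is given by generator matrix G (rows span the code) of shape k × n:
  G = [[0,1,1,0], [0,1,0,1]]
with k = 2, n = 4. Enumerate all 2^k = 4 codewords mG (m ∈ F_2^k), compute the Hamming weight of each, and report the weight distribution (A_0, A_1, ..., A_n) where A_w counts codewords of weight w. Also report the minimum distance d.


Weight distribution: A_0 = 1, A_2 = 3. Minimum distance d = 2.

Enumerate all 2^2 = 4 messages m ∈ F_2^2.
For each, compute codeword c = mG in F_2^4, then tally its weight.
  m = 00 → c = 0000, weight = 0.
  m = 10 → c = 0110, weight = 2.
  m = 01 → c = 0101, weight = 2.
  m = 11 → c = 0011, weight = 2.
Tally weights:
  weight 0: 1 codewords.
  weight 2: 3 codewords.
Minimum distance d = smallest w > 0 with A_w > 0 = 2.
Sanity: Σ A_w = 4 = 2^2 = 4 ✓.


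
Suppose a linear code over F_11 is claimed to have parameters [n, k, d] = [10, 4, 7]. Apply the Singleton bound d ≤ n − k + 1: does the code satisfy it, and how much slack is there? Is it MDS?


Singleton RHS = n − k + 1 = 7, slack = 0, bound satisfied, MDS.

Singleton bound: d ≤ n − k + 1.
Here n = 10, k = 4, so n − k + 1 = 7.
Given d = 7, check d ≤ 7: YES.
Slack = (n − k + 1) − d = 0.
The code is MDS (slack = 0).
Description: the claimed parameters are [10, 4, 7]_11; such a code would be MDS (meets Singleton bound).


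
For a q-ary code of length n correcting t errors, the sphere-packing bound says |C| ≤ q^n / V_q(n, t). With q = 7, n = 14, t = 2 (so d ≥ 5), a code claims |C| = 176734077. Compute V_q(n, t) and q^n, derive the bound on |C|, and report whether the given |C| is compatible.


V_q(n, t) = 3361, q^n = 678223072849, Hamming bound = 201792047, |C| = 176734077 ≤ bound (satisfied).

Step 1: Compute V_q(n, t) = Σ_{j=0}^2 C(n, j) (q−1)^j.
  j = 0: C(14,0)·(6)^0 = 1·1 = 1.
  j = 1: C(14,1)·(6)^1 = 14·6 = 84.
  j = 2: C(14,2)·(6)^2 = 91·36 = 3276.
  V_q(n, t) = 1 + 84 + 3276 = 3361.
Step 2: q^n = 7^14 = 678223072849.
Step 3: Hamming bound ⌊q^n / V_q(n,t)⌋ = ⌊678223072849/3361⌋ = 201792047.
Step 4: Compare |C| = 176734077 to 201792047: satisfied.
The claimed |C| lies below the Hamming bound.


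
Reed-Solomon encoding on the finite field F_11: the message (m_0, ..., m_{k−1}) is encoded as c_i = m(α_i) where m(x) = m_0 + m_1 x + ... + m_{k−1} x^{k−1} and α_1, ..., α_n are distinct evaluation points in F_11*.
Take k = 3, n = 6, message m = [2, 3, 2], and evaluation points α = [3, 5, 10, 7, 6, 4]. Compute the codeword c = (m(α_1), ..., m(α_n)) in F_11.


c = [7, 1, 1, 0, 4, 2]

Message polynomial: m(x) = 2 + 3·x + 2·x^2 (mod 11).
For each evaluation point α_i, compute m(α_i) mod 11:
  α_1 = 3: Horner steps 2 → 9 → 7, so m(3) = 7.
  α_2 = 5: Horner steps 2 → 2 → 1, so m(5) = 1.
  α_3 = 10: Horner steps 2 → 1 → 1, so m(10) = 1.
  α_4 = 7: Horner steps 2 → 6 → 0, so m(7) = 0.
  α_5 = 6: Horner steps 2 → 4 → 4, so m(6) = 4.
  α_6 = 4: Horner steps 2 → 0 → 2, so m(4) = 2.
Codeword c = [7, 1, 1, 0, 4, 2] ∈ F_11^6.


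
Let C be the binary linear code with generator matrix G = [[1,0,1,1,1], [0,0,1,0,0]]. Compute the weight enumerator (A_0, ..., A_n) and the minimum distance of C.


Weight distribution: A_0 = 1, A_1 = 1, A_3 = 1, A_4 = 1. Minimum distance d = 1.

Enumerate all 2^2 = 4 messages m ∈ F_2^2.
For each, compute codeword c = mG in F_2^5, then tally its weight.
  m = 00 → c = 00000, weight = 0.
  m = 10 → c = 10111, weight = 4.
  m = 01 → c = 00100, weight = 1.
  m = 11 → c = 10011, weight = 3.
Tally weights:
  weight 0: 1 codewords.
  weight 1: 1 codewords.
  weight 3: 1 codewords.
  weight 4: 1 codewords.
Minimum distance d = smallest w > 0 with A_w > 0 = 1.
Sanity: Σ A_w = 4 = 2^2 = 4 ✓.


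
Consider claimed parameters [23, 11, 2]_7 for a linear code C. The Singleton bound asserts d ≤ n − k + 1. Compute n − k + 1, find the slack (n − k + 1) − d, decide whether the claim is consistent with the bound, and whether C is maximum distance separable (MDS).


Singleton RHS = n − k + 1 = 13, slack = 11, bound satisfied, not MDS.

Singleton bound: d ≤ n − k + 1.
Here n = 23, k = 11, so n − k + 1 = 13.
Given d = 2, check d ≤ 13: YES.
Slack = (n − k + 1) − d = 11.
The code is NOT MDS (slack = 11 > 0).
Description: the claimed parameters are [23, 11, 2]_7; such a code would be non-MDS.


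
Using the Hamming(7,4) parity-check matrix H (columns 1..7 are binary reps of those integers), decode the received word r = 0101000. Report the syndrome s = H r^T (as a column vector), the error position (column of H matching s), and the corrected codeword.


s = (1, 1, 0)^T, error position = 6, corrected codeword c = 0101010

Compute s = H r^T mod 2 one row at a time:
  s_1 = 1 + 0 + 0 + 0 = 1 ≡ 1 (mod 2).
  s_2 = 1 + 0 + 0 + 0 = 1 ≡ 1 (mod 2).
  s_3 = 0 + 0 + 0 + 0 = 0 ≡ 0 (mod 2).
s = (1, 1, 0)^T — this equals column 6 of H (binary 110), so error is at position 6.
Correct: flip bit 6 of r = 0101000 to get c = 0101010.


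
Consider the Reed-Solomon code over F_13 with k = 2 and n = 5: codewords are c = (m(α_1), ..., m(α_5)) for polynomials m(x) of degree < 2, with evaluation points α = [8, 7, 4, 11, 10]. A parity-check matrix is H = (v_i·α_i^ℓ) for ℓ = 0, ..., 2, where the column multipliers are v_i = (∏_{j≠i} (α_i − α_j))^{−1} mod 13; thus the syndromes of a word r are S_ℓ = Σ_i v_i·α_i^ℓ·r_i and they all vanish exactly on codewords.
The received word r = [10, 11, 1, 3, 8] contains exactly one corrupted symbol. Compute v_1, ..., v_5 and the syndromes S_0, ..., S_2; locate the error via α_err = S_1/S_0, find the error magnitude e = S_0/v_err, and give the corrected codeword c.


S = (8, 10, 6), error at position 4, error magnitude e = 9, c = [10, 11, 1, 7, 8].

Step 1: column multipliers v_i = (∏_{j≠i}(α_i − α_j))^{−1} mod 13.
  i = 1 (α = 8): (8−7)(8−4)(8−11)(8−10) = 1·4·(−3)·(−2) = 24 ≡ 11, so v_1 = 11^{−1} = 6 (mod 13).
  i = 2 (α = 7): (7−8)(7−4)(7−11)(7−10) = (−1)·3·(−4)·(−3) = −36 ≡ 3, so v_2 = 3^{−1} = 9 (mod 13).
  i = 3 (α = 4): (4−8)(4−7)(4−11)(4−10) = (−4)·(−3)·(−7)·(−6) = 504 ≡ 10, so v_3 = 10^{−1} = 4 (mod 13).
  i = 4 (α = 11): (11−8)(11−7)(11−4)(11−10) = 3·4·7·1 = 84 ≡ 6, so v_4 = 6^{−1} = 11 (mod 13).
  i = 5 (α = 10): (10−8)(10−7)(10−4)(10−11) = 2·3·6·(−1) = −36 ≡ 3, so v_5 = 3^{−1} = 9 (mod 13).
  v = [6, 9, 4, 11, 9].
Step 2: syndromes of r = [10, 11, 1, 3, 8] (all sums mod 13).
  S_0 = Σ v_i r_i = 6·10 + 9·11 + 4·1 + 11·3 + 9·8 = 268 ≡ 8.
  S_1 = Σ v_i α_i r_i = 6·8·10 + 9·7·11 + 4·4·1 + 11·11·3 + 9·10·8 = 2272 ≡ 10.
  α_i^2 mod 13 = [12, 10, 3, 4, 9].
  S_2 = Σ v_i α_i^2 r_i = 6·12·10 + 9·10·11 + 4·3·1 + 11·4·3 + 9·9·8 = 2502 ≡ 6.
  S = (8, 10, 6) ≠ 0, so r is not a codeword (an error is present).
Step 3: locate the error. For a single error e at position i, S_ℓ = v_i·e·α_i^ℓ, so α_err = S_1/S_0.
  S_0^{−1} = 8^{−1} = 5 (mod 13), so α_err = 10·5 = 50 ≡ 11 = α_4. Error position i = 4.
  Consistency check: S_2/S_1 = 6·4 = 24 ≡ 11 = α_err ✓ (single-error assumption holds).
Step 4: error magnitude e = S_0/v_4 = S_0·∏_{j≠4}(α_4 − α_j) = 8·6 = 48 ≡ 9 (mod 13).
Step 5: correct position 4: c_4 = r_4 − e = 3 − 9 ≡ 7 (mod 13). Hence c = [10, 11, 1, 7, 8].
  Check: interpolating c through the α_i gives m(x) = 5 + 12·x (degree < 2) with m(α_i) = c_i for every i, so c is indeed a codeword.


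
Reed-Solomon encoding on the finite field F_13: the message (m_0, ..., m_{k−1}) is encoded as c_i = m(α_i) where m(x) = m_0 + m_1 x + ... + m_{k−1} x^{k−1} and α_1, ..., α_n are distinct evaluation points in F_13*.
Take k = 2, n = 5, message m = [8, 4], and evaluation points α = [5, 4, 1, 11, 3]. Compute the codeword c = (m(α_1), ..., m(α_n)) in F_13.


c = [2, 11, 12, 0, 7]

Message polynomial: m(x) = 8 + 4·x (mod 13).
For each evaluation point α_i, compute m(α_i) mod 13:
  α_1 = 5: Horner steps 4 → 2, so m(5) = 2.
  α_2 = 4: Horner steps 4 → 11, so m(4) = 11.
  α_3 = 1: Horner steps 4 → 12, so m(1) = 12.
  α_4 = 11: Horner steps 4 → 0, so m(11) = 0.
  α_5 = 3: Horner steps 4 → 7, so m(3) = 7.
Codeword c = [2, 11, 12, 0, 7] ∈ F_13^5.


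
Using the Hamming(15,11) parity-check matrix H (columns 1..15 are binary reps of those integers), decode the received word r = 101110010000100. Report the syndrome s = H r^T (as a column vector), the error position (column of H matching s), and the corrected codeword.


s = (0, 1, 1, 0)^T, error position = 6, corrected codeword c = 101111010000100

Compute s = H r^T mod 2 one row at a time:
  s_1 = 1 + 0 + 0 + 0 + 0 + 1 + 0 + 0 = 2 ≡ 0 (mod 2).
  s_2 = 1 + 1 + 0 + 0 + 0 + 1 + 0 + 0 = 3 ≡ 1 (mod 2).
  s_3 = 0 + 1 + 0 + 0 + 0 + 0 + 0 + 0 = 1 ≡ 1 (mod 2).
  s_4 = 1 + 1 + 1 + 0 + 0 + 0 + 1 + 0 = 4 ≡ 0 (mod 2).
s = (0, 1, 1, 0)^T — this equals column 6 of H (binary 0110), so error is at position 6.
Correct: flip bit 6 of r = 101110010000100 to get c = 101111010000100.


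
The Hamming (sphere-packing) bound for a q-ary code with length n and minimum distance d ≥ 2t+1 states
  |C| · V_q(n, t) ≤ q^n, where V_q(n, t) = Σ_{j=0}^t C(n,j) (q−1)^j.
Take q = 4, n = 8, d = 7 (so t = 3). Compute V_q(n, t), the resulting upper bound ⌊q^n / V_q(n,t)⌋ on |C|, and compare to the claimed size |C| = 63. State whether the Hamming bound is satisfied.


V_q(n, t) = 1789, q^n = 65536, Hamming bound = 36, |C| = 63 > bound (violated).

Step 1: Compute V_q(n, t) = Σ_{j=0}^3 C(n, j) (q−1)^j.
  j = 0: C(8,0)·(3)^0 = 1·1 = 1.
  j = 1: C(8,1)·(3)^1 = 8·3 = 24.
  j = 2: C(8,2)·(3)^2 = 28·9 = 252.
  j = 3: C(8,3)·(3)^3 = 56·27 = 1512.
  V_q(n, t) = 1 + 24 + 252 + 1512 = 1789.
Step 2: q^n = 4^8 = 65536.
Step 3: Hamming bound ⌊q^n / V_q(n,t)⌋ = ⌊65536/1789⌋ = 36.
Step 4: Compare |C| = 63 to 36: violated.
The claimed |C| lies above the Hamming bound, so no 4-ary code of length 8 with d ≥ 7 can have 63 codewords.


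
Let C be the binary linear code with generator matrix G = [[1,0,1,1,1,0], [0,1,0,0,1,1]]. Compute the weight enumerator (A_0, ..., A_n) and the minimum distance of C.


Weight distribution: A_0 = 1, A_3 = 1, A_4 = 1, A_5 = 1. Minimum distance d = 3.

Enumerate all 2^2 = 4 messages m ∈ F_2^2.
For each, compute codeword c = mG in F_2^6, then tally its weight.
  m = 00 → c = 000000, weight = 0.
  m = 10 → c = 101110, weight = 4.
  m = 01 → c = 010011, weight = 3.
  m = 11 → c = 111101, weight = 5.
Tally weights:
  weight 0: 1 codewords.
  weight 3: 1 codewords.
  weight 4: 1 codewords.
  weight 5: 1 codewords.
Minimum distance d = smallest w > 0 with A_w > 0 = 3.
Sanity: Σ A_w = 4 = 2^2 = 4 ✓.


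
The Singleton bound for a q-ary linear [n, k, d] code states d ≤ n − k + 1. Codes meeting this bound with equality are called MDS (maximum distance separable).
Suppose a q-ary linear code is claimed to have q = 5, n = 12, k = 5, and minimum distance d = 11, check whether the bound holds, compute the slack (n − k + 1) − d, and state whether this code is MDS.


Singleton RHS = n − k + 1 = 8, slack = -3, bound violated (no such code; not MDS).

Singleton bound: d ≤ n − k + 1.
Here n = 12, k = 5, so n − k + 1 = 8.
Given d = 11, check d ≤ 8: NO.
Slack = (n − k + 1) − d = -3.
The slack is negative: d = 11 exceeds n − k + 1 = 8 by 3, so the Singleton bound is violated and no linear [12, 5, 11]_5 code can exist. In particular it is not MDS (MDS requires d = n − k + 1 exactly).
Description: the claimed parameters are [12, 5, 11]_5; such a code would be impossible (violates the Singleton bound).


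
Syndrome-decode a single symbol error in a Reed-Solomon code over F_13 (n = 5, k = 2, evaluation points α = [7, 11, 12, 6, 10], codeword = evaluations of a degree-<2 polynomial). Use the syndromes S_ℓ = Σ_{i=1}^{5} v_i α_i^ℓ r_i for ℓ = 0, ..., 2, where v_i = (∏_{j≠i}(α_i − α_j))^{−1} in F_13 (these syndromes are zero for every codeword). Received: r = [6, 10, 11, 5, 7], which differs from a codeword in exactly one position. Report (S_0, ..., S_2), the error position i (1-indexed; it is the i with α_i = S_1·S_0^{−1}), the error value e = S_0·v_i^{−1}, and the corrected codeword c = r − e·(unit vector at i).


S = (1, 10, 9), error at position 5, error magnitude e = 11, c = [6, 10, 11, 5, 9].

Step 1: column multipliers v_i = (∏_{j≠i}(α_i − α_j))^{−1} mod 13.
  i = 1 (α = 7): (7−11)(7−12)(7−6)(7−10) = (−4)·(−5)·1·(−3) = −60 ≡ 5, so v_1 = 5^{−1} = 8 (mod 13).
  i = 2 (α = 11): (11−7)(11−12)(11−6)(11−10) = 4·(−1)·5·1 = −20 ≡ 6, so v_2 = 6^{−1} = 11 (mod 13).
  i = 3 (α = 12): (12−7)(12−11)(12−6)(12−10) = 5·1·6·2 = 60 ≡ 8, so v_3 = 8^{−1} = 5 (mod 13).
  i = 4 (α = 6): (6−7)(6−11)(6−12)(6−10) = (−1)·(−5)·(−6)·(−4) = 120 ≡ 3, so v_4 = 3^{−1} = 9 (mod 13).
  i = 5 (α = 10): (10−7)(10−11)(10−12)(10−6) = 3·(−1)·(−2)·4 = 24 ≡ 11, so v_5 = 11^{−1} = 6 (mod 13).
  v = [8, 11, 5, 9, 6].
Step 2: syndromes of r = [6, 10, 11, 5, 7] (all sums mod 13).
  S_0 = Σ v_i r_i = 8·6 + 11·10 + 5·11 + 9·5 + 6·7 = 300 ≡ 1.
  S_1 = Σ v_i α_i r_i = 8·7·6 + 11·11·10 + 5·12·11 + 9·6·5 + 6·10·7 = 2896 ≡ 10.
  α_i^2 mod 13 = [10, 4, 1, 10, 9].
  S_2 = Σ v_i α_i^2 r_i = 8·10·6 + 11·4·10 + 5·1·11 + 9·10·5 + 6·9·7 = 1803 ≡ 9.
  S = (1, 10, 9) ≠ 0, so r is not a codeword (an error is present).
Step 3: locate the error. For a single error e at position i, S_ℓ = v_i·e·α_i^ℓ, so α_err = S_1/S_0.
  S_0^{−1} = 1^{−1} = 1 (mod 13), so α_err = 10·1 = 10 ≡ 10 = α_5. Error position i = 5.
  Consistency check: S_2/S_1 = 9·4 = 36 ≡ 10 = α_err ✓ (single-error assumption holds).
Step 4: error magnitude e = S_0/v_5 = S_0·∏_{j≠5}(α_5 − α_j) = 1·11 = 11 ≡ 11 (mod 13).
Step 5: correct position 5: c_5 = r_5 − e = 7 − 11 ≡ 9 (mod 13). Hence c = [6, 10, 11, 5, 9].
  Check: interpolating c through the α_i gives m(x) = 12 + 1·x (degree < 2) with m(α_i) = c_i for every i, so c is indeed a codeword.


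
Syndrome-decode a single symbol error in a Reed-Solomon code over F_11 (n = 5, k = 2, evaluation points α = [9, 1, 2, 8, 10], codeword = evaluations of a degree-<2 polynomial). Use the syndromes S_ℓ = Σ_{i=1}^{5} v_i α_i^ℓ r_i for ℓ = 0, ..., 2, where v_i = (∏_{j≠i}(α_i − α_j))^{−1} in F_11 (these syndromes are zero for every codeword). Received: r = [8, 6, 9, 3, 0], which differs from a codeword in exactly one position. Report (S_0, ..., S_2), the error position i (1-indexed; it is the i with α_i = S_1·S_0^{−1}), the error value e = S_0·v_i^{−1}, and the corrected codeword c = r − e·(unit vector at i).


S = (6, 4, 10), error at position 4, error magnitude e = 9, c = [8, 6, 9, 5, 0].

Step 1: column multipliers v_i = (∏_{j≠i}(α_i − α_j))^{−1} mod 11.
  i = 1 (α = 9): (9−1)(9−2)(9−8)(9−10) = 8·7·1·(−1) = −56 ≡ 10, so v_1 = 10^{−1} = 10 (mod 11).
  i = 2 (α = 1): (1−9)(1−2)(1−8)(1−10) = (−8)·(−1)·(−7)·(−9) = 504 ≡ 9, so v_2 = 9^{−1} = 5 (mod 11).
  i = 3 (α = 2): (2−9)(2−1)(2−8)(2−10) = (−7)·1·(−6)·(−8) = −336 ≡ 5, so v_3 = 5^{−1} = 9 (mod 11).
  i = 4 (α = 8): (8−9)(8−1)(8−2)(8−10) = (−1)·7·6·(−2) = 84 ≡ 7, so v_4 = 7^{−1} = 8 (mod 11).
  i = 5 (α = 10): (10−9)(10−1)(10−2)(10−8) = 1·9·8·2 = 144 ≡ 1, so v_5 = 1^{−1} = 1 (mod 11).
  v = [10, 5, 9, 8, 1].
Step 2: syndromes of r = [8, 6, 9, 3, 0] (all sums mod 11).
  S_0 = Σ v_i r_i = 10·8 + 5·6 + 9·9 + 8·3 + 1·0 = 215 ≡ 6.
  S_1 = Σ v_i α_i r_i = 10·9·8 + 5·1·6 + 9·2·9 + 8·8·3 + 1·10·0 = 1104 ≡ 4.
  α_i^2 mod 11 = [4, 1, 4, 9, 1].
  S_2 = Σ v_i α_i^2 r_i = 10·4·8 + 5·1·6 + 9·4·9 + 8·9·3 + 1·1·0 = 890 ≡ 10.
  S = (6, 4, 10) ≠ 0, so r is not a codeword (an error is present).
Step 3: locate the error. For a single error e at position i, S_ℓ = v_i·e·α_i^ℓ, so α_err = S_1/S_0.
  S_0^{−1} = 6^{−1} = 2 (mod 11), so α_err = 4·2 = 8 ≡ 8 = α_4. Error position i = 4.
  Consistency check: S_2/S_1 = 10·3 = 30 ≡ 8 = α_err ✓ (single-error assumption holds).
Step 4: error magnitude e = S_0/v_4 = S_0·∏_{j≠4}(α_4 − α_j) = 6·7 = 42 ≡ 9 (mod 11).
Step 5: correct position 4: c_4 = r_4 − e = 3 − 9 ≡ 5 (mod 11). Hence c = [8, 6, 9, 5, 0].
  Check: interpolating c through the α_i gives m(x) = 3 + 3·x (degree < 2) with m(α_i) = c_i for every i, so c is indeed a codeword.


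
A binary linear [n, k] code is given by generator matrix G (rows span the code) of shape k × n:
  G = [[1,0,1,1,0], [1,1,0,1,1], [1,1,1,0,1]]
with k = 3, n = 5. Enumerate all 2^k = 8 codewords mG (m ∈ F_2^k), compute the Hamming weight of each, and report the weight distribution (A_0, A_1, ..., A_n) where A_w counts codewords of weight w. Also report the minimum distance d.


Weight distribution: A_0 = 1, A_1 = 1, A_2 = 1, A_3 = 3, A_4 = 2. Minimum distance d = 1.

Enumerate all 2^3 = 8 messages m ∈ F_2^3.
For each, compute codeword c = mG in F_2^5, then tally its weight.
  m = 000 → c = 00000, weight = 0.
  m = 100 → c = 10110, weight = 3.
  m = 010 → c = 11011, weight = 4.
  m = 110 → c = 01101, weight = 3.
  m = 001 → c = 11101, weight = 4.
  m = 101 → c = 01011, weight = 3.
  m = 011 → c = 00110, weight = 2.
  m = 111 → c = 10000, weight = 1.
Tally weights:
  weight 0: 1 codewords.
  weight 1: 1 codewords.
  weight 2: 1 codewords.
  weight 3: 3 codewords.
  weight 4: 2 codewords.
Minimum distance d = smallest w > 0 with A_w > 0 = 1.
Sanity: Σ A_w = 8 = 2^3 = 8 ✓.
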